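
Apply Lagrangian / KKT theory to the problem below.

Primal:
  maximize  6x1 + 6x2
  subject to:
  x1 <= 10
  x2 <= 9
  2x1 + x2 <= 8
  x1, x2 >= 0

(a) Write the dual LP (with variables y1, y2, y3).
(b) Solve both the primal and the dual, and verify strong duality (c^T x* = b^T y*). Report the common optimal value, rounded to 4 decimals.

The standard primal-dual pair for 'max c^T x s.t. A x <= b, x >= 0' is:
  Dual:  min b^T y  s.t.  A^T y >= c,  y >= 0.

So the dual LP is:
  minimize  10y1 + 9y2 + 8y3
  subject to:
    y1 + 2y3 >= 6
    y2 + y3 >= 6
    y1, y2, y3 >= 0

Solving the primal: x* = (0, 8).
  primal value c^T x* = 48.
Solving the dual: y* = (0, 0, 6).
  dual value b^T y* = 48.
Strong duality: c^T x* = b^T y*. Confirmed.

48


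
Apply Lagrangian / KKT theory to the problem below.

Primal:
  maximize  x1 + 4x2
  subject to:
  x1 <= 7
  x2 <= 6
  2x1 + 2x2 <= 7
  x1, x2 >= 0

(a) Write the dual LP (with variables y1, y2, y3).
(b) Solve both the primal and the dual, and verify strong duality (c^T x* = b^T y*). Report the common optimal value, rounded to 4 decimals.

The standard primal-dual pair for 'max c^T x s.t. A x <= b, x >= 0' is:
  Dual:  min b^T y  s.t.  A^T y >= c,  y >= 0.

So the dual LP is:
  minimize  7y1 + 6y2 + 7y3
  subject to:
    y1 + 2y3 >= 1
    y2 + 2y3 >= 4
    y1, y2, y3 >= 0

Solving the primal: x* = (0, 3.5).
  primal value c^T x* = 14.
Solving the dual: y* = (0, 0, 2).
  dual value b^T y* = 14.
Strong duality: c^T x* = b^T y*. Confirmed.

14


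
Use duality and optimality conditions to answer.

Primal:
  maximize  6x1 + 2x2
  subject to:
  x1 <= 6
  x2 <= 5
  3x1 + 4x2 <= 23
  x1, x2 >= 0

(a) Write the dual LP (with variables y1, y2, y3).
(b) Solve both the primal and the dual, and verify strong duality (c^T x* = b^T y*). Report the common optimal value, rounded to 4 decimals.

The standard primal-dual pair for 'max c^T x s.t. A x <= b, x >= 0' is:
  Dual:  min b^T y  s.t.  A^T y >= c,  y >= 0.

So the dual LP is:
  minimize  6y1 + 5y2 + 23y3
  subject to:
    y1 + 3y3 >= 6
    y2 + 4y3 >= 2
    y1, y2, y3 >= 0

Solving the primal: x* = (6, 1.25).
  primal value c^T x* = 38.5.
Solving the dual: y* = (4.5, 0, 0.5).
  dual value b^T y* = 38.5.
Strong duality: c^T x* = b^T y*. Confirmed.

38.5


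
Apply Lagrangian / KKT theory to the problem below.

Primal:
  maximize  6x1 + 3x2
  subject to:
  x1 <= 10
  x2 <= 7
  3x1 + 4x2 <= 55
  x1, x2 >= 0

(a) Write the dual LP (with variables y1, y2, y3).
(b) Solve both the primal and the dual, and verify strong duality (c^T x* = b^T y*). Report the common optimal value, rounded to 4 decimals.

The standard primal-dual pair for 'max c^T x s.t. A x <= b, x >= 0' is:
  Dual:  min b^T y  s.t.  A^T y >= c,  y >= 0.

So the dual LP is:
  minimize  10y1 + 7y2 + 55y3
  subject to:
    y1 + 3y3 >= 6
    y2 + 4y3 >= 3
    y1, y2, y3 >= 0

Solving the primal: x* = (10, 6.25).
  primal value c^T x* = 78.75.
Solving the dual: y* = (3.75, 0, 0.75).
  dual value b^T y* = 78.75.
Strong duality: c^T x* = b^T y*. Confirmed.

78.75


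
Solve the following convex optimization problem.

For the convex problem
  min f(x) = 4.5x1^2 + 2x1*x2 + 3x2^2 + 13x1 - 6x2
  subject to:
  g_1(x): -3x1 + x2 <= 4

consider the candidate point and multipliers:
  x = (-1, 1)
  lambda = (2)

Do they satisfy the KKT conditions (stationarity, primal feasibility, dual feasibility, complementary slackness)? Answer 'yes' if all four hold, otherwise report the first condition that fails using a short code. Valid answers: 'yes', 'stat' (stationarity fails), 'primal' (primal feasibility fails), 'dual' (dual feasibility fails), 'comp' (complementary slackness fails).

Gradient of f: grad f(x) = Q x + c = (6, -2)
Constraint values g_i(x) = a_i^T x - b_i:
  g_1((-1, 1)) = 0
Stationarity residual: grad f(x) + sum_i lambda_i a_i = (0, 0)
  -> stationarity OK
Primal feasibility (all g_i <= 0): OK
Dual feasibility (all lambda_i >= 0): OK
Complementary slackness (lambda_i * g_i(x) = 0 for all i): OK

Verdict: yes, KKT holds.

yes


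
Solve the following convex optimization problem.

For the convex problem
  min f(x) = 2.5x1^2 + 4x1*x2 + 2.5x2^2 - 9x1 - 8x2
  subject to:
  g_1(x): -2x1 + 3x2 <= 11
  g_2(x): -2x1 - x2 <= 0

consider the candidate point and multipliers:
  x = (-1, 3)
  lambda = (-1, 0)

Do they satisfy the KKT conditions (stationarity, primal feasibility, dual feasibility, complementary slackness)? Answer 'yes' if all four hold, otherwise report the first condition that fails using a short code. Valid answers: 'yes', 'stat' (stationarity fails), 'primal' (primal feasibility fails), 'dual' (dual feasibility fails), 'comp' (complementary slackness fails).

Gradient of f: grad f(x) = Q x + c = (-2, 3)
Constraint values g_i(x) = a_i^T x - b_i:
  g_1((-1, 3)) = 0
  g_2((-1, 3)) = -1
Stationarity residual: grad f(x) + sum_i lambda_i a_i = (0, 0)
  -> stationarity OK
Primal feasibility (all g_i <= 0): OK
Dual feasibility (all lambda_i >= 0): FAILS
Complementary slackness (lambda_i * g_i(x) = 0 for all i): OK

Verdict: the first failing condition is dual_feasibility -> dual.

dual


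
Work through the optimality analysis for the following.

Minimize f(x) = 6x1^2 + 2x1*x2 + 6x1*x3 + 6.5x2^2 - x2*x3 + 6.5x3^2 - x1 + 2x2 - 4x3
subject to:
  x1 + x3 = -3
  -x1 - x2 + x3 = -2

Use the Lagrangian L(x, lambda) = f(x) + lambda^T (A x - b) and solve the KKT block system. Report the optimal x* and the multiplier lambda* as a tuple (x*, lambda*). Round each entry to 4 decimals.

Form the Lagrangian:
  L(x, lambda) = (1/2) x^T Q x + c^T x + lambda^T (A x - b)
Stationarity (grad_x L = 0): Q x + c + A^T lambda = 0.
Primal feasibility: A x = b.

This gives the KKT block system:
  [ Q   A^T ] [ x     ]   [-c ]
  [ A    0  ] [ lambda ] = [ b ]

Solving the linear system:
  x*      = (-0.6981, 0.3962, -2.3019)
  lambda* = (30.4528, 8.0566)
  f(x*)   = 59.0849

x* = (-0.6981, 0.3962, -2.3019), lambda* = (30.4528, 8.0566)


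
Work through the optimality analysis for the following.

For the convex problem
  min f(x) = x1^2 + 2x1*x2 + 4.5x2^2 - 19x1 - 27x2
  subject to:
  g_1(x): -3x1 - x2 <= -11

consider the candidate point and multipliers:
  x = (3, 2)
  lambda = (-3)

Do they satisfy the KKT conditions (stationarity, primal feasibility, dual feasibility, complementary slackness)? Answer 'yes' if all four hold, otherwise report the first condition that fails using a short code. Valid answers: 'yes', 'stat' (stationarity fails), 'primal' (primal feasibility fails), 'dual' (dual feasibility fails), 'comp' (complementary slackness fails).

Gradient of f: grad f(x) = Q x + c = (-9, -3)
Constraint values g_i(x) = a_i^T x - b_i:
  g_1((3, 2)) = 0
Stationarity residual: grad f(x) + sum_i lambda_i a_i = (0, 0)
  -> stationarity OK
Primal feasibility (all g_i <= 0): OK
Dual feasibility (all lambda_i >= 0): FAILS
Complementary slackness (lambda_i * g_i(x) = 0 for all i): OK

Verdict: the first failing condition is dual_feasibility -> dual.

dual


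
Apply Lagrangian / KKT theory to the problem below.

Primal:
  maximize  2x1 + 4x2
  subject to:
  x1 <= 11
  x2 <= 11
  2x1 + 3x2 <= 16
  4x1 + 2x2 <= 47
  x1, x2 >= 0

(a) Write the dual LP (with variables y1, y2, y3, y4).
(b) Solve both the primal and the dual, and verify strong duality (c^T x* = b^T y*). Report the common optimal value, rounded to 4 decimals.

The standard primal-dual pair for 'max c^T x s.t. A x <= b, x >= 0' is:
  Dual:  min b^T y  s.t.  A^T y >= c,  y >= 0.

So the dual LP is:
  minimize  11y1 + 11y2 + 16y3 + 47y4
  subject to:
    y1 + 2y3 + 4y4 >= 2
    y2 + 3y3 + 2y4 >= 4
    y1, y2, y3, y4 >= 0

Solving the primal: x* = (0, 5.3333).
  primal value c^T x* = 21.3333.
Solving the dual: y* = (0, 0, 1.3333, 0).
  dual value b^T y* = 21.3333.
Strong duality: c^T x* = b^T y*. Confirmed.

21.3333


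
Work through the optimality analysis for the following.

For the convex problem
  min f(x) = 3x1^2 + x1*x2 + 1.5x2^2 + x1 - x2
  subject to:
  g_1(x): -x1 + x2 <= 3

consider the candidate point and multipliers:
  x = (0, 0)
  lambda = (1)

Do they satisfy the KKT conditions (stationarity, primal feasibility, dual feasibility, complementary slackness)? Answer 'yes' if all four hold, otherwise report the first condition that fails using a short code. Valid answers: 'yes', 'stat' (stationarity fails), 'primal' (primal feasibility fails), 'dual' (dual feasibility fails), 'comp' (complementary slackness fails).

Gradient of f: grad f(x) = Q x + c = (1, -1)
Constraint values g_i(x) = a_i^T x - b_i:
  g_1((0, 0)) = -3
Stationarity residual: grad f(x) + sum_i lambda_i a_i = (0, 0)
  -> stationarity OK
Primal feasibility (all g_i <= 0): OK
Dual feasibility (all lambda_i >= 0): OK
Complementary slackness (lambda_i * g_i(x) = 0 for all i): FAILS

Verdict: the first failing condition is complementary_slackness -> comp.

comp


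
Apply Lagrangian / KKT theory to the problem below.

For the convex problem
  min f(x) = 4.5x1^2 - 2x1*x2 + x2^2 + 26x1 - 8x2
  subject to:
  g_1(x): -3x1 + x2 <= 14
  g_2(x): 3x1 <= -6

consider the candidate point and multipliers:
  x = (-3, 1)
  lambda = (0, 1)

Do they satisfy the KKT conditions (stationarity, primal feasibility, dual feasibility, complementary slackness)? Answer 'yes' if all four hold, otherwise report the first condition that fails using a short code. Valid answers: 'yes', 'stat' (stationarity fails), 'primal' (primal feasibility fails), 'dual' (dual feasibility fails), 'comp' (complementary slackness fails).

Gradient of f: grad f(x) = Q x + c = (-3, 0)
Constraint values g_i(x) = a_i^T x - b_i:
  g_1((-3, 1)) = -4
  g_2((-3, 1)) = -3
Stationarity residual: grad f(x) + sum_i lambda_i a_i = (0, 0)
  -> stationarity OK
Primal feasibility (all g_i <= 0): OK
Dual feasibility (all lambda_i >= 0): OK
Complementary slackness (lambda_i * g_i(x) = 0 for all i): FAILS

Verdict: the first failing condition is complementary_slackness -> comp.

comp


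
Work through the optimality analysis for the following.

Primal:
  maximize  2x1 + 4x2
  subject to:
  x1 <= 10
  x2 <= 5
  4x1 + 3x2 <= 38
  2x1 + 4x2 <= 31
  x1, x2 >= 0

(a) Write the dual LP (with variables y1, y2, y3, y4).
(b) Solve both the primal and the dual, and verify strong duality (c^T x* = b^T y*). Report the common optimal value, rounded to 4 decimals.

The standard primal-dual pair for 'max c^T x s.t. A x <= b, x >= 0' is:
  Dual:  min b^T y  s.t.  A^T y >= c,  y >= 0.

So the dual LP is:
  minimize  10y1 + 5y2 + 38y3 + 31y4
  subject to:
    y1 + 4y3 + 2y4 >= 2
    y2 + 3y3 + 4y4 >= 4
    y1, y2, y3, y4 >= 0

Solving the primal: x* = (5.9, 4.8).
  primal value c^T x* = 31.
Solving the dual: y* = (0, 0, 0, 1).
  dual value b^T y* = 31.
Strong duality: c^T x* = b^T y*. Confirmed.

31


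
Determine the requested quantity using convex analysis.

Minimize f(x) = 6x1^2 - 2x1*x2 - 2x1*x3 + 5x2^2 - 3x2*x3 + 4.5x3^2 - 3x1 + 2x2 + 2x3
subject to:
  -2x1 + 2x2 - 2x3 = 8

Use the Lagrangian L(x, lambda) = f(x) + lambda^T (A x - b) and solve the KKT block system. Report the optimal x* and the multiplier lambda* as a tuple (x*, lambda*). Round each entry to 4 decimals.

Form the Lagrangian:
  L(x, lambda) = (1/2) x^T Q x + c^T x + lambda^T (A x - b)
Stationarity (grad_x L = 0): Q x + c + A^T lambda = 0.
Primal feasibility: A x = b.

This gives the KKT block system:
  [ Q   A^T ] [ x     ]   [-c ]
  [ A    0  ] [ lambda ] = [ b ]

Solving the linear system:
  x*      = (-1.3644, 0.4889, -2.1467)
  lambda* = (-8.0289)
  f(x*)   = 32.5044

x* = (-1.3644, 0.4889, -2.1467), lambda* = (-8.0289)


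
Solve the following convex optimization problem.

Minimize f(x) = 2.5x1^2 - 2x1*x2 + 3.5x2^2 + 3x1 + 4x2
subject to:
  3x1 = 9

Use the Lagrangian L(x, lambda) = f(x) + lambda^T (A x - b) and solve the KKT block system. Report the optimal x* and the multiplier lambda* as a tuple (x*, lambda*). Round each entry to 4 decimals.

Form the Lagrangian:
  L(x, lambda) = (1/2) x^T Q x + c^T x + lambda^T (A x - b)
Stationarity (grad_x L = 0): Q x + c + A^T lambda = 0.
Primal feasibility: A x = b.

This gives the KKT block system:
  [ Q   A^T ] [ x     ]   [-c ]
  [ A    0  ] [ lambda ] = [ b ]

Solving the linear system:
  x*      = (3, 0.2857)
  lambda* = (-5.8095)
  f(x*)   = 31.2143

x* = (3, 0.2857), lambda* = (-5.8095)


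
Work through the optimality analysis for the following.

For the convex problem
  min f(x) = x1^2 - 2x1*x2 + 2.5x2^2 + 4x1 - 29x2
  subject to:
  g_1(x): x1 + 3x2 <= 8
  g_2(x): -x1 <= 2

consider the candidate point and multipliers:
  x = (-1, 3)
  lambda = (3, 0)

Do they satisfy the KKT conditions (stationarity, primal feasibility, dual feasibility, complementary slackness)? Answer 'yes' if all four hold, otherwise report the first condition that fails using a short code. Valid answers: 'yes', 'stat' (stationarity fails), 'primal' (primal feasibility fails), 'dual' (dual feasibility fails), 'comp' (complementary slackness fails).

Gradient of f: grad f(x) = Q x + c = (-4, -12)
Constraint values g_i(x) = a_i^T x - b_i:
  g_1((-1, 3)) = 0
  g_2((-1, 3)) = -1
Stationarity residual: grad f(x) + sum_i lambda_i a_i = (-1, -3)
  -> stationarity FAILS
Primal feasibility (all g_i <= 0): OK
Dual feasibility (all lambda_i >= 0): OK
Complementary slackness (lambda_i * g_i(x) = 0 for all i): OK

Verdict: the first failing condition is stationarity -> stat.

stat


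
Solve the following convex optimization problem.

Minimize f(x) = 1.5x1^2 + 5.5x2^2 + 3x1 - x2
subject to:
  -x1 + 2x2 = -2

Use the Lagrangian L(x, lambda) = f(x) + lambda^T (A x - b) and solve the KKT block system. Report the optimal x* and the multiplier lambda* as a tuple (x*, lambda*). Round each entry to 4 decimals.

Form the Lagrangian:
  L(x, lambda) = (1/2) x^T Q x + c^T x + lambda^T (A x - b)
Stationarity (grad_x L = 0): Q x + c + A^T lambda = 0.
Primal feasibility: A x = b.

This gives the KKT block system:
  [ Q   A^T ] [ x     ]   [-c ]
  [ A    0  ] [ lambda ] = [ b ]

Solving the linear system:
  x*      = (0.5217, -0.7391)
  lambda* = (4.5652)
  f(x*)   = 5.7174

x* = (0.5217, -0.7391), lambda* = (4.5652)


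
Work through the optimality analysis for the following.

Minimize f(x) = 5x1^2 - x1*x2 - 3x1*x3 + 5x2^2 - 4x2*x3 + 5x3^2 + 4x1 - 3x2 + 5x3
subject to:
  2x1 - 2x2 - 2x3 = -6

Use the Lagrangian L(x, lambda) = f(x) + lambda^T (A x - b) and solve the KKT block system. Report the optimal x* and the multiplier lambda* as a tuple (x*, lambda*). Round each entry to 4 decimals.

Form the Lagrangian:
  L(x, lambda) = (1/2) x^T Q x + c^T x + lambda^T (A x - b)
Stationarity (grad_x L = 0): Q x + c + A^T lambda = 0.
Primal feasibility: A x = b.

This gives the KKT block system:
  [ Q   A^T ] [ x     ]   [-c ]
  [ A    0  ] [ lambda ] = [ b ]

Solving the linear system:
  x*      = (-0.9677, 1.371, 0.6613)
  lambda* = (4.5161)
  f(x*)   = 11.2097

x* = (-0.9677, 1.371, 0.6613), lambda* = (4.5161)


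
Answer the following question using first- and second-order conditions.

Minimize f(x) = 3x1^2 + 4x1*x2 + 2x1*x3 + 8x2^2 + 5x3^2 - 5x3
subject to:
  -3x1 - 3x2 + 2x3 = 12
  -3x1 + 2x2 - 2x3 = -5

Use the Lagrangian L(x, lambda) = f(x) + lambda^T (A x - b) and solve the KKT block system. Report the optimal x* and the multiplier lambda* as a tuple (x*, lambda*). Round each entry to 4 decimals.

Form the Lagrangian:
  L(x, lambda) = (1/2) x^T Q x + c^T x + lambda^T (A x - b)
Stationarity (grad_x L = 0): Q x + c + A^T lambda = 0.
Primal feasibility: A x = b.

This gives the KKT block system:
  [ Q   A^T ] [ x     ]   [-c ]
  [ A    0  ] [ lambda ] = [ b ]

Solving the linear system:
  x*      = (-0.947, -1.3179, 2.6027)
  lambda* = (-5.7412, 3.8251)
  f(x*)   = 37.5034

x* = (-0.947, -1.3179, 2.6027), lambda* = (-5.7412, 3.8251)


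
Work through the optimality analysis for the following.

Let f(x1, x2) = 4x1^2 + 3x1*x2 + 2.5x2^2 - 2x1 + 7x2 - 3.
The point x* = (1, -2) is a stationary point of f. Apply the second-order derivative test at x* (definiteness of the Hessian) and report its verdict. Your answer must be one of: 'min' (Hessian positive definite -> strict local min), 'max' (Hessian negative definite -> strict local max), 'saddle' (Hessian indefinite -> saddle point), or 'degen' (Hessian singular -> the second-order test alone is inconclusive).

Compute the Hessian H = grad^2 f:
  H = [[8, 3], [3, 5]]
Verify stationarity: grad f(x*) = H x* + g = (0, 0).
Eigenvalues of H: 3.1459, 9.8541.
Both eigenvalues > 0, so H is positive definite -> x* is a strict local min.

min


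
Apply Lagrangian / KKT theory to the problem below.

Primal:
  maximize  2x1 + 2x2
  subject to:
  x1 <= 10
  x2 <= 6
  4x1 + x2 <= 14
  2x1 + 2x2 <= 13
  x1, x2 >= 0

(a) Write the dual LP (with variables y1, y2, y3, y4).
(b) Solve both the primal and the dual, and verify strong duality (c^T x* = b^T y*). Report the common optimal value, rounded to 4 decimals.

The standard primal-dual pair for 'max c^T x s.t. A x <= b, x >= 0' is:
  Dual:  min b^T y  s.t.  A^T y >= c,  y >= 0.

So the dual LP is:
  minimize  10y1 + 6y2 + 14y3 + 13y4
  subject to:
    y1 + 4y3 + 2y4 >= 2
    y2 + y3 + 2y4 >= 2
    y1, y2, y3, y4 >= 0

Solving the primal: x* = (2.5, 4).
  primal value c^T x* = 13.
Solving the dual: y* = (0, 0, 0, 1).
  dual value b^T y* = 13.
Strong duality: c^T x* = b^T y*. Confirmed.

13


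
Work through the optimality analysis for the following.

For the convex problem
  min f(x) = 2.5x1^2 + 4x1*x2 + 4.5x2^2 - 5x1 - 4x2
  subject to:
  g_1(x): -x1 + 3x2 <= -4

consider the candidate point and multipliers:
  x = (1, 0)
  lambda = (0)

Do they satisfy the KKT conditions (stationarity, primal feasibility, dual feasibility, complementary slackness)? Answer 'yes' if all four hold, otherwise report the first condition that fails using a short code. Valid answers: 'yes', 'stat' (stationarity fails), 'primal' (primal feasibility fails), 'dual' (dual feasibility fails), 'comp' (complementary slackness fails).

Gradient of f: grad f(x) = Q x + c = (0, 0)
Constraint values g_i(x) = a_i^T x - b_i:
  g_1((1, 0)) = 3
Stationarity residual: grad f(x) + sum_i lambda_i a_i = (0, 0)
  -> stationarity OK
Primal feasibility (all g_i <= 0): FAILS
Dual feasibility (all lambda_i >= 0): OK
Complementary slackness (lambda_i * g_i(x) = 0 for all i): OK

Verdict: the first failing condition is primal_feasibility -> primal.

primal


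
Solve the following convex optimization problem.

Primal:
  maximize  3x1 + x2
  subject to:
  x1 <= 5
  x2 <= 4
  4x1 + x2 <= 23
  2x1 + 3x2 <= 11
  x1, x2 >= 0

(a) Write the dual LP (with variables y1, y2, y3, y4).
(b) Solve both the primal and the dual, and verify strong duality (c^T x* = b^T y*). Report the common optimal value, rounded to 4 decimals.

The standard primal-dual pair for 'max c^T x s.t. A x <= b, x >= 0' is:
  Dual:  min b^T y  s.t.  A^T y >= c,  y >= 0.

So the dual LP is:
  minimize  5y1 + 4y2 + 23y3 + 11y4
  subject to:
    y1 + 4y3 + 2y4 >= 3
    y2 + y3 + 3y4 >= 1
    y1, y2, y3, y4 >= 0

Solving the primal: x* = (5, 0.3333).
  primal value c^T x* = 15.3333.
Solving the dual: y* = (2.3333, 0, 0, 0.3333).
  dual value b^T y* = 15.3333.
Strong duality: c^T x* = b^T y*. Confirmed.

15.3333


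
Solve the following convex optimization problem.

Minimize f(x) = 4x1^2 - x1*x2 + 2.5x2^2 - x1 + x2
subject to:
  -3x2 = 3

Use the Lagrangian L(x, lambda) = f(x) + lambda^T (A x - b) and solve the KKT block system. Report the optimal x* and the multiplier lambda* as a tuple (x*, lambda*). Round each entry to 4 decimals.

Form the Lagrangian:
  L(x, lambda) = (1/2) x^T Q x + c^T x + lambda^T (A x - b)
Stationarity (grad_x L = 0): Q x + c + A^T lambda = 0.
Primal feasibility: A x = b.

This gives the KKT block system:
  [ Q   A^T ] [ x     ]   [-c ]
  [ A    0  ] [ lambda ] = [ b ]

Solving the linear system:
  x*      = (0, -1)
  lambda* = (-1.3333)
  f(x*)   = 1.5

x* = (0, -1), lambda* = (-1.3333)


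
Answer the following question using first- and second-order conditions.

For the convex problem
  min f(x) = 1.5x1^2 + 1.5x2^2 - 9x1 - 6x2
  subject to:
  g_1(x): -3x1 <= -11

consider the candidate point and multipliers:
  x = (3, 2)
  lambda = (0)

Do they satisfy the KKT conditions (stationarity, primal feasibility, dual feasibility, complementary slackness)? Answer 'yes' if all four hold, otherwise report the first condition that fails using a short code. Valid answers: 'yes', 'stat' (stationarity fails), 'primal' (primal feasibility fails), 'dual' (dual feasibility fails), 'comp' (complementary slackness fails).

Gradient of f: grad f(x) = Q x + c = (0, 0)
Constraint values g_i(x) = a_i^T x - b_i:
  g_1((3, 2)) = 2
Stationarity residual: grad f(x) + sum_i lambda_i a_i = (0, 0)
  -> stationarity OK
Primal feasibility (all g_i <= 0): FAILS
Dual feasibility (all lambda_i >= 0): OK
Complementary slackness (lambda_i * g_i(x) = 0 for all i): OK

Verdict: the first failing condition is primal_feasibility -> primal.

primal


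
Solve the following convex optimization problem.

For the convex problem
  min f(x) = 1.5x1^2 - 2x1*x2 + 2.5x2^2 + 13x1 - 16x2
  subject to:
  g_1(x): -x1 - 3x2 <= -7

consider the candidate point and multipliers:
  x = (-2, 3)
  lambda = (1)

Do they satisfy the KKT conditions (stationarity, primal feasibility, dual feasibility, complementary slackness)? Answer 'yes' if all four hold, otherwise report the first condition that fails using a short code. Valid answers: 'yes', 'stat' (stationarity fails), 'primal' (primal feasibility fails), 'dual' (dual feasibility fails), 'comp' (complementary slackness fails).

Gradient of f: grad f(x) = Q x + c = (1, 3)
Constraint values g_i(x) = a_i^T x - b_i:
  g_1((-2, 3)) = 0
Stationarity residual: grad f(x) + sum_i lambda_i a_i = (0, 0)
  -> stationarity OK
Primal feasibility (all g_i <= 0): OK
Dual feasibility (all lambda_i >= 0): OK
Complementary slackness (lambda_i * g_i(x) = 0 for all i): OK

Verdict: yes, KKT holds.

yes


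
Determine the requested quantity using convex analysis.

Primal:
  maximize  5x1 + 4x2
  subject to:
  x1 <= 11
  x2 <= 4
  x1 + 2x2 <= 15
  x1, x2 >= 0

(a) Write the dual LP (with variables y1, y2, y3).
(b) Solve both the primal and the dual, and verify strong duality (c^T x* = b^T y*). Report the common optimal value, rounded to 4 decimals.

The standard primal-dual pair for 'max c^T x s.t. A x <= b, x >= 0' is:
  Dual:  min b^T y  s.t.  A^T y >= c,  y >= 0.

So the dual LP is:
  minimize  11y1 + 4y2 + 15y3
  subject to:
    y1 + y3 >= 5
    y2 + 2y3 >= 4
    y1, y2, y3 >= 0

Solving the primal: x* = (11, 2).
  primal value c^T x* = 63.
Solving the dual: y* = (3, 0, 2).
  dual value b^T y* = 63.
Strong duality: c^T x* = b^T y*. Confirmed.

63


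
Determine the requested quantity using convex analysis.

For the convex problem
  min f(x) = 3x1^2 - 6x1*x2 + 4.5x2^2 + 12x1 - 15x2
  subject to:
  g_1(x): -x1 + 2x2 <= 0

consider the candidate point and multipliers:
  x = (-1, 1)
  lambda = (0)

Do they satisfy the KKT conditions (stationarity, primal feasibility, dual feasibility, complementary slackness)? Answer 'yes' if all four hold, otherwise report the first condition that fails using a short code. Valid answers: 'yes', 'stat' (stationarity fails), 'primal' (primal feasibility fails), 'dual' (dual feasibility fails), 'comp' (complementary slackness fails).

Gradient of f: grad f(x) = Q x + c = (0, 0)
Constraint values g_i(x) = a_i^T x - b_i:
  g_1((-1, 1)) = 3
Stationarity residual: grad f(x) + sum_i lambda_i a_i = (0, 0)
  -> stationarity OK
Primal feasibility (all g_i <= 0): FAILS
Dual feasibility (all lambda_i >= 0): OK
Complementary slackness (lambda_i * g_i(x) = 0 for all i): OK

Verdict: the first failing condition is primal_feasibility -> primal.

primal


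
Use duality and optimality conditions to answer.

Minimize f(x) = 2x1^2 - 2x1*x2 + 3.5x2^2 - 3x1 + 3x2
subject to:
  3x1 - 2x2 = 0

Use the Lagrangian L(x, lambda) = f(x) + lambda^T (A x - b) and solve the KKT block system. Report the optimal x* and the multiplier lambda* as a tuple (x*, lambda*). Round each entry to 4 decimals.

Form the Lagrangian:
  L(x, lambda) = (1/2) x^T Q x + c^T x + lambda^T (A x - b)
Stationarity (grad_x L = 0): Q x + c + A^T lambda = 0.
Primal feasibility: A x = b.

This gives the KKT block system:
  [ Q   A^T ] [ x     ]   [-c ]
  [ A    0  ] [ lambda ] = [ b ]

Solving the linear system:
  x*      = (-0.1091, -0.1636)
  lambda* = (1.0364)
  f(x*)   = -0.0818

x* = (-0.1091, -0.1636), lambda* = (1.0364)


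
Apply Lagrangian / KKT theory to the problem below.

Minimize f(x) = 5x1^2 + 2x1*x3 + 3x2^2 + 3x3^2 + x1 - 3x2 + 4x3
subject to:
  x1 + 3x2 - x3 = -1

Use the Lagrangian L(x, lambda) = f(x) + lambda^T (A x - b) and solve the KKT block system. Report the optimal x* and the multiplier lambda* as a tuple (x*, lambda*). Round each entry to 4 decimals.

Form the Lagrangian:
  L(x, lambda) = (1/2) x^T Q x + c^T x + lambda^T (A x - b)
Stationarity (grad_x L = 0): Q x + c + A^T lambda = 0.
Primal feasibility: A x = b.

This gives the KKT block system:
  [ Q   A^T ] [ x     ]   [-c ]
  [ A    0  ] [ lambda ] = [ b ]

Solving the linear system:
  x*      = (-0.2115, -0.3654, -0.3077)
  lambda* = (1.7308)
  f(x*)   = 0.6923

x* = (-0.2115, -0.3654, -0.3077), lambda* = (1.7308)


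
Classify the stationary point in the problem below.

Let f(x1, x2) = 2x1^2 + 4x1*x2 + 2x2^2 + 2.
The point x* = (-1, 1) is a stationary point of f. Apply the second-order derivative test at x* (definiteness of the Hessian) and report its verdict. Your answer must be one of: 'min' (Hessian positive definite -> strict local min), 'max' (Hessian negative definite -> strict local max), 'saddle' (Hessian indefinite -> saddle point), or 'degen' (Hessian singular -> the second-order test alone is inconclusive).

Compute the Hessian H = grad^2 f:
  H = [[4, 4], [4, 4]]
Verify stationarity: grad f(x*) = H x* + g = (0, 0).
Eigenvalues of H: 0, 8.
H has a zero eigenvalue (singular; positive semidefinite but not definite), so H is neither positive definite, negative definite, nor indefinite. The second-order test alone is inconclusive -> degen.
(Indeed, f is constant along the null direction of H through x*, so x* is not a strict local extremum.)

degen


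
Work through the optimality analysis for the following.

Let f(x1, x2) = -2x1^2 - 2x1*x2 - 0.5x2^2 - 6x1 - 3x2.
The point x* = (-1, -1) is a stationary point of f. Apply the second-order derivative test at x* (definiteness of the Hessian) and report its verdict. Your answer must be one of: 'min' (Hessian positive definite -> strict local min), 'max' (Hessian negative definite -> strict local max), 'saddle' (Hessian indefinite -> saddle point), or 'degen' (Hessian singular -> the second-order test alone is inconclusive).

Compute the Hessian H = grad^2 f:
  H = [[-4, -2], [-2, -1]]
Verify stationarity: grad f(x*) = H x* + g = (0, 0).
Eigenvalues of H: -5, 0.
H has a zero eigenvalue (singular; negative semidefinite but not definite), so H is neither positive definite, negative definite, nor indefinite. The second-order test alone is inconclusive -> degen.
(Indeed, f is constant along the null direction of H through x*, so x* is not a strict local extremum.)

degen


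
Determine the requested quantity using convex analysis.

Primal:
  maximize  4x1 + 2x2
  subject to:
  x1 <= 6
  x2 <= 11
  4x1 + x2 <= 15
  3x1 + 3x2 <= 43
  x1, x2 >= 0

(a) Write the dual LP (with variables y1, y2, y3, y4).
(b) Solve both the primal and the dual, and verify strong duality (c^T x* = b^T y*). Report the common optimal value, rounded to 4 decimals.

The standard primal-dual pair for 'max c^T x s.t. A x <= b, x >= 0' is:
  Dual:  min b^T y  s.t.  A^T y >= c,  y >= 0.

So the dual LP is:
  minimize  6y1 + 11y2 + 15y3 + 43y4
  subject to:
    y1 + 4y3 + 3y4 >= 4
    y2 + y3 + 3y4 >= 2
    y1, y2, y3, y4 >= 0

Solving the primal: x* = (1, 11).
  primal value c^T x* = 26.
Solving the dual: y* = (0, 1, 1, 0).
  dual value b^T y* = 26.
Strong duality: c^T x* = b^T y*. Confirmed.

26


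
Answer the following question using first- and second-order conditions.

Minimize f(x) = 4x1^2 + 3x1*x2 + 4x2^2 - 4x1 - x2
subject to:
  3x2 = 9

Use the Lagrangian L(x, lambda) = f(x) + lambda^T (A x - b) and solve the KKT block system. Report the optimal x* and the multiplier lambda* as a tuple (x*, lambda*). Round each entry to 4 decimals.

Form the Lagrangian:
  L(x, lambda) = (1/2) x^T Q x + c^T x + lambda^T (A x - b)
Stationarity (grad_x L = 0): Q x + c + A^T lambda = 0.
Primal feasibility: A x = b.

This gives the KKT block system:
  [ Q   A^T ] [ x     ]   [-c ]
  [ A    0  ] [ lambda ] = [ b ]

Solving the linear system:
  x*      = (-0.625, 3)
  lambda* = (-7.0417)
  f(x*)   = 31.4375

x* = (-0.625, 3), lambda* = (-7.0417)


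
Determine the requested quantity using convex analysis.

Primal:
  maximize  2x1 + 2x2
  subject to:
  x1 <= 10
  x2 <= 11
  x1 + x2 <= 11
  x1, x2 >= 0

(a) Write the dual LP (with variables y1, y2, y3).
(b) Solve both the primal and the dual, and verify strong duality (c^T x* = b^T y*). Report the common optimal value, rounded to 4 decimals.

The standard primal-dual pair for 'max c^T x s.t. A x <= b, x >= 0' is:
  Dual:  min b^T y  s.t.  A^T y >= c,  y >= 0.

So the dual LP is:
  minimize  10y1 + 11y2 + 11y3
  subject to:
    y1 + y3 >= 2
    y2 + y3 >= 2
    y1, y2, y3 >= 0

Solving the primal: x* = (0, 11).
  primal value c^T x* = 22.
Solving the dual: y* = (0, 0, 2).
  dual value b^T y* = 22.
Strong duality: c^T x* = b^T y*. Confirmed.

22


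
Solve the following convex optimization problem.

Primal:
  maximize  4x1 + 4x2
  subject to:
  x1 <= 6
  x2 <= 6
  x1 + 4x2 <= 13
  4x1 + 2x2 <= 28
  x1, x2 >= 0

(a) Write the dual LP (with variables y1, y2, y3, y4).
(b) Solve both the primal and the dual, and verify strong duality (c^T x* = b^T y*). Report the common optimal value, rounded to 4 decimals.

The standard primal-dual pair for 'max c^T x s.t. A x <= b, x >= 0' is:
  Dual:  min b^T y  s.t.  A^T y >= c,  y >= 0.

So the dual LP is:
  minimize  6y1 + 6y2 + 13y3 + 28y4
  subject to:
    y1 + y3 + 4y4 >= 4
    y2 + 4y3 + 2y4 >= 4
    y1, y2, y3, y4 >= 0

Solving the primal: x* = (6, 1.75).
  primal value c^T x* = 31.
Solving the dual: y* = (3, 0, 1, 0).
  dual value b^T y* = 31.
Strong duality: c^T x* = b^T y*. Confirmed.

31


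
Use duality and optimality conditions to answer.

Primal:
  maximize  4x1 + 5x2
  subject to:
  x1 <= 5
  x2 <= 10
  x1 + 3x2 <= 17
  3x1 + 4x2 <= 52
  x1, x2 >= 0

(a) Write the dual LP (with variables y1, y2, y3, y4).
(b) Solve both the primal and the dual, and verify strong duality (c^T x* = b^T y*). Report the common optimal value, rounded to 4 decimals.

The standard primal-dual pair for 'max c^T x s.t. A x <= b, x >= 0' is:
  Dual:  min b^T y  s.t.  A^T y >= c,  y >= 0.

So the dual LP is:
  minimize  5y1 + 10y2 + 17y3 + 52y4
  subject to:
    y1 + y3 + 3y4 >= 4
    y2 + 3y3 + 4y4 >= 5
    y1, y2, y3, y4 >= 0

Solving the primal: x* = (5, 4).
  primal value c^T x* = 40.
Solving the dual: y* = (2.3333, 0, 1.6667, 0).
  dual value b^T y* = 40.
Strong duality: c^T x* = b^T y*. Confirmed.

40


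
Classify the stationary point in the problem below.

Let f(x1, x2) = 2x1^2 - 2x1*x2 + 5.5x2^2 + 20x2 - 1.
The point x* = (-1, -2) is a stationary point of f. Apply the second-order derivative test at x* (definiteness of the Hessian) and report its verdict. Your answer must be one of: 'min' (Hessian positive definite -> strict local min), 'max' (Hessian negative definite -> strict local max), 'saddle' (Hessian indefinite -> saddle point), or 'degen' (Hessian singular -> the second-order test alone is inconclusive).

Compute the Hessian H = grad^2 f:
  H = [[4, -2], [-2, 11]]
Verify stationarity: grad f(x*) = H x* + g = (0, 0).
Eigenvalues of H: 3.4689, 11.5311.
Both eigenvalues > 0, so H is positive definite -> x* is a strict local min.

min


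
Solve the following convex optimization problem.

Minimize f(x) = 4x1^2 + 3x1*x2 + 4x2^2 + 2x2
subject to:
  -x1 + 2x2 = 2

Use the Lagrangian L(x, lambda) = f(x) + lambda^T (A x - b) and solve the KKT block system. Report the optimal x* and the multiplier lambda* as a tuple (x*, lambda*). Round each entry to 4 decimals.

Form the Lagrangian:
  L(x, lambda) = (1/2) x^T Q x + c^T x + lambda^T (A x - b)
Stationarity (grad_x L = 0): Q x + c + A^T lambda = 0.
Primal feasibility: A x = b.

This gives the KKT block system:
  [ Q   A^T ] [ x     ]   [-c ]
  [ A    0  ] [ lambda ] = [ b ]

Solving the linear system:
  x*      = (-0.6154, 0.6923)
  lambda* = (-2.8462)
  f(x*)   = 3.5385

x* = (-0.6154, 0.6923), lambda* = (-2.8462)


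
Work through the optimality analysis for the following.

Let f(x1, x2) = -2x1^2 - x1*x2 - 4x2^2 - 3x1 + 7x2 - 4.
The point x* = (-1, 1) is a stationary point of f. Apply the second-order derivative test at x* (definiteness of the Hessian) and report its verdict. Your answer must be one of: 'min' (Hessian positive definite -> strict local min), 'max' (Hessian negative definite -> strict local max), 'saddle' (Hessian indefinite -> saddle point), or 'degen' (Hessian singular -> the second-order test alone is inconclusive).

Compute the Hessian H = grad^2 f:
  H = [[-4, -1], [-1, -8]]
Verify stationarity: grad f(x*) = H x* + g = (0, 0).
Eigenvalues of H: -8.2361, -3.7639.
Both eigenvalues < 0, so H is negative definite -> x* is a strict local max.

max


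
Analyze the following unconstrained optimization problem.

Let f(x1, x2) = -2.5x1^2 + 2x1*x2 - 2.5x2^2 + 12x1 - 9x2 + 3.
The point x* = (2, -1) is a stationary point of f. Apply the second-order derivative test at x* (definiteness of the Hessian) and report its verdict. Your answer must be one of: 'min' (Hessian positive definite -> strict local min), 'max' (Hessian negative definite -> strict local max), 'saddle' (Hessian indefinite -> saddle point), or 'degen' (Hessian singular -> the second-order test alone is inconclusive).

Compute the Hessian H = grad^2 f:
  H = [[-5, 2], [2, -5]]
Verify stationarity: grad f(x*) = H x* + g = (0, 0).
Eigenvalues of H: -7, -3.
Both eigenvalues < 0, so H is negative definite -> x* is a strict local max.

max


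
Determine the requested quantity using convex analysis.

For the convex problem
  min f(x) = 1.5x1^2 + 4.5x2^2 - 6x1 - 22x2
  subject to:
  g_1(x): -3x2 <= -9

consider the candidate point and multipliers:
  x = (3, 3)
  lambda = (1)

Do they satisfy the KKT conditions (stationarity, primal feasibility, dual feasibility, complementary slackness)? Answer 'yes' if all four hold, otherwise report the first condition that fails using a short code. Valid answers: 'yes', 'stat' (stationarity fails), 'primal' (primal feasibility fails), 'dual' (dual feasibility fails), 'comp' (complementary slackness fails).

Gradient of f: grad f(x) = Q x + c = (3, 5)
Constraint values g_i(x) = a_i^T x - b_i:
  g_1((3, 3)) = 0
Stationarity residual: grad f(x) + sum_i lambda_i a_i = (3, 2)
  -> stationarity FAILS
Primal feasibility (all g_i <= 0): OK
Dual feasibility (all lambda_i >= 0): OK
Complementary slackness (lambda_i * g_i(x) = 0 for all i): OK

Verdict: the first failing condition is stationarity -> stat.

stat


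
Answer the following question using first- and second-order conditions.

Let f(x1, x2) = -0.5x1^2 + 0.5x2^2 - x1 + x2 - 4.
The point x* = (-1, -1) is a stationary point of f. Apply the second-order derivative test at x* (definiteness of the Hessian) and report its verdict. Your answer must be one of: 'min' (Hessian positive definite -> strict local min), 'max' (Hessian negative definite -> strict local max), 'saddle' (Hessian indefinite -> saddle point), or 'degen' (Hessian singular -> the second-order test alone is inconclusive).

Compute the Hessian H = grad^2 f:
  H = [[-1, 0], [0, 1]]
Verify stationarity: grad f(x*) = H x* + g = (0, 0).
Eigenvalues of H: -1, 1.
Eigenvalues have mixed signs, so H is indefinite -> x* is a saddle point.

saddle


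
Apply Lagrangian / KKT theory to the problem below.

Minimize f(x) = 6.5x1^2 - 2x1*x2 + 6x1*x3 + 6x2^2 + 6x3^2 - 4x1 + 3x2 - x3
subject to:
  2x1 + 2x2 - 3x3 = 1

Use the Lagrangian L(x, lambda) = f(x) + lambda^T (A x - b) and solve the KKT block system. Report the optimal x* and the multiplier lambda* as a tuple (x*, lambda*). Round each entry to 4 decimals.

Form the Lagrangian:
  L(x, lambda) = (1/2) x^T Q x + c^T x + lambda^T (A x - b)
Stationarity (grad_x L = 0): Q x + c + A^T lambda = 0.
Primal feasibility: A x = b.

This gives the KKT block system:
  [ Q   A^T ] [ x     ]   [-c ]
  [ A    0  ] [ lambda ] = [ b ]

Solving the linear system:
  x*      = (0.3957, -0.1482, -0.1683)
  lambda* = (-0.2152)
  f(x*)   = -0.8219

x* = (0.3957, -0.1482, -0.1683), lambda* = (-0.2152)


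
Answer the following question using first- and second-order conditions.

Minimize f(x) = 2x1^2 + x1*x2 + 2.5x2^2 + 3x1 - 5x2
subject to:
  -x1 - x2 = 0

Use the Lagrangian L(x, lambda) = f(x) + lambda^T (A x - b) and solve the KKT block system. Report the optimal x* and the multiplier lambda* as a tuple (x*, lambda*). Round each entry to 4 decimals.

Form the Lagrangian:
  L(x, lambda) = (1/2) x^T Q x + c^T x + lambda^T (A x - b)
Stationarity (grad_x L = 0): Q x + c + A^T lambda = 0.
Primal feasibility: A x = b.

This gives the KKT block system:
  [ Q   A^T ] [ x     ]   [-c ]
  [ A    0  ] [ lambda ] = [ b ]

Solving the linear system:
  x*      = (-1.1429, 1.1429)
  lambda* = (-0.4286)
  f(x*)   = -4.5714

x* = (-1.1429, 1.1429), lambda* = (-0.4286)


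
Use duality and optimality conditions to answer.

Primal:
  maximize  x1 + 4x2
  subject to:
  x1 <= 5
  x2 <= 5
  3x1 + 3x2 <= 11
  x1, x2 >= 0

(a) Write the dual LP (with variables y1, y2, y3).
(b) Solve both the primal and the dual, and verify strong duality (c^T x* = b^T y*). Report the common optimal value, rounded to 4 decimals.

The standard primal-dual pair for 'max c^T x s.t. A x <= b, x >= 0' is:
  Dual:  min b^T y  s.t.  A^T y >= c,  y >= 0.

So the dual LP is:
  minimize  5y1 + 5y2 + 11y3
  subject to:
    y1 + 3y3 >= 1
    y2 + 3y3 >= 4
    y1, y2, y3 >= 0

Solving the primal: x* = (0, 3.6667).
  primal value c^T x* = 14.6667.
Solving the dual: y* = (0, 0, 1.3333).
  dual value b^T y* = 14.6667.
Strong duality: c^T x* = b^T y*. Confirmed.

14.6667


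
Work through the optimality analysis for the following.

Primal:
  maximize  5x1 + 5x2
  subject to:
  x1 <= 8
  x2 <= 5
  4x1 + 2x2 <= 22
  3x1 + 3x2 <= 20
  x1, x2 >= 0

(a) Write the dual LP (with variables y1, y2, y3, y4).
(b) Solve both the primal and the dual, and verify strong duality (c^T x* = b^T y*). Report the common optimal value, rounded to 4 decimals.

The standard primal-dual pair for 'max c^T x s.t. A x <= b, x >= 0' is:
  Dual:  min b^T y  s.t.  A^T y >= c,  y >= 0.

So the dual LP is:
  minimize  8y1 + 5y2 + 22y3 + 20y4
  subject to:
    y1 + 4y3 + 3y4 >= 5
    y2 + 2y3 + 3y4 >= 5
    y1, y2, y3, y4 >= 0

Solving the primal: x* = (4.3333, 2.3333).
  primal value c^T x* = 33.3333.
Solving the dual: y* = (0, 0, 0, 1.6667).
  dual value b^T y* = 33.3333.
Strong duality: c^T x* = b^T y*. Confirmed.

33.3333


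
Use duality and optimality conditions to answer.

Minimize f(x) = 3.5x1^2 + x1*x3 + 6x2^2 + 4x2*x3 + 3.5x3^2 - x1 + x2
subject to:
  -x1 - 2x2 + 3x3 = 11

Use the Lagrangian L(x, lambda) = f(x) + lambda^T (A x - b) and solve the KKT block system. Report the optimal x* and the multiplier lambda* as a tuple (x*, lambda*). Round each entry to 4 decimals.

Form the Lagrangian:
  L(x, lambda) = (1/2) x^T Q x + c^T x + lambda^T (A x - b)
Stationarity (grad_x L = 0): Q x + c + A^T lambda = 0.
Primal feasibility: A x = b.

This gives the KKT block system:
  [ Q   A^T ] [ x     ]   [-c ]
  [ A    0  ] [ lambda ] = [ b ]

Solving the linear system:
  x*      = (-0.7056, -1.4806, 2.4444)
  lambda* = (-3.4944)
  f(x*)   = 18.8319

x* = (-0.7056, -1.4806, 2.4444), lambda* = (-3.4944)


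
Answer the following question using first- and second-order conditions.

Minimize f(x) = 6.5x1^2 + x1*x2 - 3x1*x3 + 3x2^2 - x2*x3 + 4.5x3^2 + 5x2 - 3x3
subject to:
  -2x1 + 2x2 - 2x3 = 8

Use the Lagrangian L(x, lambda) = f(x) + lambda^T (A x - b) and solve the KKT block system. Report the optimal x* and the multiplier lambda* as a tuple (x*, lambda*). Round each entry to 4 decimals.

Form the Lagrangian:
  L(x, lambda) = (1/2) x^T Q x + c^T x + lambda^T (A x - b)
Stationarity (grad_x L = 0): Q x + c + A^T lambda = 0.
Primal feasibility: A x = b.

This gives the KKT block system:
  [ Q   A^T ] [ x     ]   [-c ]
  [ A    0  ] [ lambda ] = [ b ]

Solving the linear system:
  x*      = (-1.375, 1.25, -1.375)
  lambda* = (-6.25)
  f(x*)   = 30.1875

x* = (-1.375, 1.25, -1.375), lambda* = (-6.25)
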